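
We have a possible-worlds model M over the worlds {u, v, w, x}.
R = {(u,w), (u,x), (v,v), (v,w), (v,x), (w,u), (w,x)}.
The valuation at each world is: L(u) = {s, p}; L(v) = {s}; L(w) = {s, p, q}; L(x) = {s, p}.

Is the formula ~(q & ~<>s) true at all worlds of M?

Yes

Let φ = ~(q & ~<>s). Evaluate φ at each world:
  u (successors {w, x}): φ is true.
  v (successors {v, w, x}): φ is true.
  w (successors {u, x}): φ is true.
  x (successors ∅): φ is true.
For instance, at v:
  At v: q & ~<>s is false, so ~(q & ~<>s) is true.
    At v: q is false, ~<>s is false, so q & ~<>s is false.
      At v: <>s is true, so ~<>s is false.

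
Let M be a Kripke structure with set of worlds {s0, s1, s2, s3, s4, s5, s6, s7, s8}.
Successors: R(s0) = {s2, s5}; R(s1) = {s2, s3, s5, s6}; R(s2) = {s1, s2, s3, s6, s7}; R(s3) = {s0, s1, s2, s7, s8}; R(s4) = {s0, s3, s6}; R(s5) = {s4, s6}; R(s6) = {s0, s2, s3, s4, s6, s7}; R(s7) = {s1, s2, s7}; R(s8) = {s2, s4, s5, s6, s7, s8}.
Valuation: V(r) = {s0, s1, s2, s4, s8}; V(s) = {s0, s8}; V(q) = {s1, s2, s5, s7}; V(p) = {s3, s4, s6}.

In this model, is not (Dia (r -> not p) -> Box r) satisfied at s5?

At s5: Dia (r -> not p) -> Box r is false, so not (Dia (r -> not p) -> Box r) is true.
  At s5: Dia (r -> not p) is true, Box r is false, so Dia (r -> not p) -> Box r is false.
    At s5: Dia (r -> not p) requires r -> not p at some successor in {s4, s6}.
      r -> not p holds at s6, so Dia (r -> not p) is true at s5.
    At s5: Box r requires r at every successor {s4, s6}.
      r fails at s6, so Box r is false at s5.

Yes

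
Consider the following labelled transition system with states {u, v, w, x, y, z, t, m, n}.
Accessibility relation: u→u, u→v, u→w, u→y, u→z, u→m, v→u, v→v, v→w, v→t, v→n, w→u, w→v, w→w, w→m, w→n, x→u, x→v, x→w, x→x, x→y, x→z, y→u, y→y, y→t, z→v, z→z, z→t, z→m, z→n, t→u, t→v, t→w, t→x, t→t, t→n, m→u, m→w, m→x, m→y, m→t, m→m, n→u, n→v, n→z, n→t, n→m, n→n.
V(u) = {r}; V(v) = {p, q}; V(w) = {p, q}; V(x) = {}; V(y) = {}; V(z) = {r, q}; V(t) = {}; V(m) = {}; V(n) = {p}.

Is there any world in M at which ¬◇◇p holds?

No

Let φ = ¬◇◇p. Evaluate φ at each world:
  u (successors {u, v, w, y, z, m}): φ is false.
  v (successors {u, v, w, t, n}): φ is false.
  w (successors {u, v, w, m, n}): φ is false.
  x (successors {u, v, w, x, y, z}): φ is false.
  y (successors {u, y, t}): φ is false.
  z (successors {v, z, t, m, n}): φ is false.
  t (successors {u, v, w, x, t, n}): φ is false.
  m (successors {u, w, x, y, t, m}): φ is false.
  n (successors {u, v, z, t, m, n}): φ is false.
For instance, at t:
  At t: ◇◇p is true, so ¬◇◇p is false.
    At t: ◇◇p requires ◇p at some successor in {u, v, w, x, t, n}.
      ◇p holds at u, so ◇◇p is true at t.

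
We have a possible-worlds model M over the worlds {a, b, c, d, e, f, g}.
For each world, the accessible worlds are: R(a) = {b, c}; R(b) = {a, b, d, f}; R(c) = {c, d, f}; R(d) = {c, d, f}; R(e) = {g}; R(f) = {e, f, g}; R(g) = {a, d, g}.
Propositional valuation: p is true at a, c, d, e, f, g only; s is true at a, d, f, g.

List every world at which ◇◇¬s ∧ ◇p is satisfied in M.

Let φ = ◇◇¬s ∧ ◇p. Evaluate φ at each world:
  a (successors {b, c}): φ is true.
  b (successors {a, b, d, f}): φ is true.
  c (successors {c, d, f}): φ is true.
  d (successors {c, d, f}): φ is true.
  e (successors {g}): φ is false.
  f (successors {e, f, g}): φ is true.
  g (successors {a, d, g}): φ is true.
For instance, at e:
  At e: ◇◇¬s is false, ◇p is true, so ◇◇¬s ∧ ◇p is false.
    At e: ◇◇¬s requires ◇¬s at some successor in {g}.
      At g: ◇¬s is false.
    So ◇◇¬s is false at e.
    At e: ◇p requires p at some successor in {g}.
      p holds at g, so ◇p is true at e.
Satisfying worlds: {a, b, c, d, f, g}

a, b, c, d, f, g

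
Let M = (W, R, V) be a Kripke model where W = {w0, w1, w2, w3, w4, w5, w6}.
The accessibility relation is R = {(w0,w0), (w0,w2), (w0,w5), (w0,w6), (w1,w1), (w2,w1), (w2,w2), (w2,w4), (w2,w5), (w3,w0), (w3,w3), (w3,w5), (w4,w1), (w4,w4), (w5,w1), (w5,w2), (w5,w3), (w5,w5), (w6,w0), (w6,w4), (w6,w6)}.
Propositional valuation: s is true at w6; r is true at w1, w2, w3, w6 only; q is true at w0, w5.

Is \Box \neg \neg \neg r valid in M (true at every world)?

No

Let φ = \Box \neg \neg \neg r. Evaluate φ at each world:
  w0 (successors {w0, w2, w5, w6}): φ is false.
  w1 (successors {w1}): φ is false.
  w2 (successors {w1, w2, w4, w5}): φ is false.
  w3 (successors {w0, w3, w5}): φ is false.
  w4 (successors {w1, w4}): φ is false.
  w5 (successors {w1, w2, w3, w5}): φ is false.
  w6 (successors {w0, w4, w6}): φ is false.
Detail at w0 (counterexample):
  At w0: \Box \neg \neg \neg r requires \neg \neg \neg r at every successor {w0, w2, w5, w6}.
    \neg \neg \neg r fails at w2, so \Box \neg \neg \neg r is false at w0.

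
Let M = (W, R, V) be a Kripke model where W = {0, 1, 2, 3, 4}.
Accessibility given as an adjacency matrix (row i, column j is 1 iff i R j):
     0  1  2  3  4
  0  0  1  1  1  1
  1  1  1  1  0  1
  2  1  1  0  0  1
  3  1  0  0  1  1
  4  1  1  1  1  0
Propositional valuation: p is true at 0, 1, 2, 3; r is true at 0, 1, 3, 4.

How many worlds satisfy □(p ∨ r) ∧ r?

Let φ = □(p ∨ r) ∧ r. Evaluate φ at each world:
  0 (successors {1, 2, 3, 4}): φ is true.
  1 (successors {0, 1, 2, 4}): φ is true.
  2 (successors {0, 1, 4}): φ is false.
  3 (successors {0, 3, 4}): φ is true.
  4 (successors {0, 1, 2, 3}): φ is true.
For instance, at 0:
  At 0: □(p ∨ r) is true, r is true, so □(p ∨ r) ∧ r is true.
    At 0: □(p ∨ r) requires p ∨ r at every successor {1, 2, 3, 4}.
      At 1: p ∨ r is true.
      At 2: p ∨ r is true.
      At 3: p ∨ r is true.
      At 4: p ∨ r is true.
    So □(p ∨ r) is true at 0.
Satisfying worlds: {0, 1, 3, 4}

4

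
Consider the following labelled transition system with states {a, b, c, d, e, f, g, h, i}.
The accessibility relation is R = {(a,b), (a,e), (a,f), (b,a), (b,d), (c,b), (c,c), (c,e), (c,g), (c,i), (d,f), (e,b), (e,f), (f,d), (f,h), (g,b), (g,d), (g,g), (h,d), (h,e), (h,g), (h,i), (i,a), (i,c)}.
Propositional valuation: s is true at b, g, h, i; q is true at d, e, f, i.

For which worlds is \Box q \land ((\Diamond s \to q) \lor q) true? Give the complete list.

Let φ = \Box q \land ((\Diamond s \to q) \lor q). Evaluate φ at each world:
  a (successors {b, e, f}): φ is false.
  b (successors {a, d}): φ is false.
  c (successors {b, c, e, g, i}): φ is false.
  d (successors {f}): φ is true.
  e (successors {b, f}): φ is false.
  f (successors {d, h}): φ is false.
  g (successors {b, d, g}): φ is false.
  h (successors {d, e, g, i}): φ is false.
  i (successors {a, c}): φ is false.
For instance, at b:
  At b: \Box q is false, (\Diamond s \to q) \lor q is true, so \Box q \land ((\Diamond s \to q) \lor q) is false.
    At b: \Box q requires q at every successor {a, d}.
      q fails at a, so \Box q is false at b.
    At b: \Diamond s \to q is true, q is false, so (\Diamond s \to q) \lor q is true.
      At b: \Diamond s is false, q is false, so \Diamond s \to q is true.
Satisfying worlds: {d}

d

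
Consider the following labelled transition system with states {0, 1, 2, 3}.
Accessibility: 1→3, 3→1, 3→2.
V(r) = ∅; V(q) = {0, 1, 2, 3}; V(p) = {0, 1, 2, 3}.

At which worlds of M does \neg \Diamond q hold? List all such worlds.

Let φ = \neg \Diamond q. Evaluate φ at each world:
  0 (successors ∅): φ is true.
  1 (successors {3}): φ is false.
  2 (successors ∅): φ is true.
  3 (successors {1, 2}): φ is false.
For instance, at 1:
  At 1: \Diamond q is true, so \neg \Diamond q is false.
    At 1: \Diamond q requires q at some successor in {3}.
      q holds at 3, so \Diamond q is true at 1.
Satisfying worlds: {0, 2}

0, 2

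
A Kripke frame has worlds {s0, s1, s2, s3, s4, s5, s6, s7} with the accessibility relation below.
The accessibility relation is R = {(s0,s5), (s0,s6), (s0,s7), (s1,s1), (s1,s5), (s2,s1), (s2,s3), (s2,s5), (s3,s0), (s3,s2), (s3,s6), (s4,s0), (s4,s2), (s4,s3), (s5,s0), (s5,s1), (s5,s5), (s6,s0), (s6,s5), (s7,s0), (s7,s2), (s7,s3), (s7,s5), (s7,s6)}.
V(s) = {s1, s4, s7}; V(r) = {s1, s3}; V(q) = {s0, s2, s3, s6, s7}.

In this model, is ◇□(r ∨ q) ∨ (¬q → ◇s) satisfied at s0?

Yes

At s0: ◇□(r ∨ q) is false, ¬q → ◇s is true, so ◇□(r ∨ q) ∨ (¬q → ◇s) is true.
  At s0: ◇□(r ∨ q) requires □(r ∨ q) at some successor in {s5, s6, s7}.
    At s5: □(r ∨ q) is false.
    At s6: □(r ∨ q) is false.
    At s7: □(r ∨ q) is false.
  So ◇□(r ∨ q) is false at s0.
  At s0: ¬q is false, ◇s is true, so ¬q → ◇s is true.
    At s0: ◇s requires s at some successor in {s5, s6, s7}.
      s holds at s7, so ◇s is true at s0.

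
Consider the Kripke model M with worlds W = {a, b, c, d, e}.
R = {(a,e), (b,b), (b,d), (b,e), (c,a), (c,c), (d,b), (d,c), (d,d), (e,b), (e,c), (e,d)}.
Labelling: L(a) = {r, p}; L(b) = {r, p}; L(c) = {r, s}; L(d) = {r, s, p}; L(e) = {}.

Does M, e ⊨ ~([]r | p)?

At e: []r | p is true, so ~([]r | p) is false.
  At e: []r is true, p is false, so []r | p is true.
    At e: []r requires r at every successor {b, c, d}.
      At b: r is true.
      At c: r is true.
      At d: r is true.
    So []r is true at e.

No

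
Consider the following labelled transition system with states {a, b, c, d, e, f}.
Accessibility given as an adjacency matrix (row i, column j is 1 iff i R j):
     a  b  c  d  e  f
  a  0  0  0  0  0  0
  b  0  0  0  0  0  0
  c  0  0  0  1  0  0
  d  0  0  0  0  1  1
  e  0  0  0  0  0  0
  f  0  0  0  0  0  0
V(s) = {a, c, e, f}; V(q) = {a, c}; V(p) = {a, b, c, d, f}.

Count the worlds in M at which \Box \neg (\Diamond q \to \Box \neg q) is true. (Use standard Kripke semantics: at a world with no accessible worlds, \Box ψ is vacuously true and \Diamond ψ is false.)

Let φ = \Box \neg (\Diamond q \to \Box \neg q). Evaluate φ at each world:
  a (successors ∅): φ is true.
  b (successors ∅): φ is true.
  c (successors {d}): φ is false.
  d (successors {e, f}): φ is false.
  e (successors ∅): φ is true.
  f (successors ∅): φ is true.
For instance, at d:
  At d: \Box \neg (\Diamond q \to \Box \neg q) requires \neg (\Diamond q \to \Box \neg q) at every successor {e, f}.
    \neg (\Diamond q \to \Box \neg q) fails at e, so \Box \neg (\Diamond q \to \Box \neg q) is false at d.
      At e: \Diamond q \to \Box \neg q is true, so \neg (\Diamond q \to \Box \neg q) is false.
Satisfying worlds: {a, b, e, f}

4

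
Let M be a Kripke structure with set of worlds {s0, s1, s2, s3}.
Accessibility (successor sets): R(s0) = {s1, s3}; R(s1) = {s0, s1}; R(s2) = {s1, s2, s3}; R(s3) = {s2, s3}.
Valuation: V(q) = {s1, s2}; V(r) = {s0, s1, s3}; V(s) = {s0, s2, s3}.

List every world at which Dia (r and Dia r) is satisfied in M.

Let φ = Dia (r and Dia r). Evaluate φ at each world:
  s0 (successors {s1, s3}): φ is true.
  s1 (successors {s0, s1}): φ is true.
  s2 (successors {s1, s2, s3}): φ is true.
  s3 (successors {s2, s3}): φ is true.
For instance, at s0:
  At s0: Dia (r and Dia r) requires r and Dia r at some successor in {s1, s3}.
    r and Dia r holds at s1, so Dia (r and Dia r) is true at s0.
      At s1: r is true, Dia r is true, so r and Dia r is true.
Satisfying worlds: {s0, s1, s2, s3}

s0, s1, s2, s3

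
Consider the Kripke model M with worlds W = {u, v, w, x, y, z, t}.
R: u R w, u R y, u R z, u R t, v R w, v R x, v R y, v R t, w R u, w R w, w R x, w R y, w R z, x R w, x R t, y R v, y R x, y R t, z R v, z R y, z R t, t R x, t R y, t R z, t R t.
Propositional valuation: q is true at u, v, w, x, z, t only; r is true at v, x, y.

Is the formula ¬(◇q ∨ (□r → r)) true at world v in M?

No

At v: ◇q ∨ (□r → r) is true, so ¬(◇q ∨ (□r → r)) is false.
  At v: ◇q is true, □r → r is true, so ◇q ∨ (□r → r) is true.
    At v: ◇q requires q at some successor in {w, x, y, t}.
      q holds at w, so ◇q is true at v.
    At v: □r is false, r is true, so □r → r is true.
      At v: □r requires r at every successor {w, x, y, t}.
        r fails at w, so □r is false at v.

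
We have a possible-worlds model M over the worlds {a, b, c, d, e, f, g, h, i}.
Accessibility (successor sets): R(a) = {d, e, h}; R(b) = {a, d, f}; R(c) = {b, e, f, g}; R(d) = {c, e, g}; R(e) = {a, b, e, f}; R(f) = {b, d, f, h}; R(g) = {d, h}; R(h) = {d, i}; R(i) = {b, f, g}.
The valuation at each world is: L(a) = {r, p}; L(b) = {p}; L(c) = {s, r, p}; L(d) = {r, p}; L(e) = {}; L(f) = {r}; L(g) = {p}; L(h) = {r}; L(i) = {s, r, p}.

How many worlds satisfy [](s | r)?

3

Let φ = [](s | r). Evaluate φ at each world:
  a (successors {d, e, h}): φ is false.
  b (successors {a, d, f}): φ is true.
  c (successors {b, e, f, g}): φ is false.
  d (successors {c, e, g}): φ is false.
  e (successors {a, b, e, f}): φ is false.
  f (successors {b, d, f, h}): φ is false.
  g (successors {d, h}): φ is true.
  h (successors {d, i}): φ is true.
  i (successors {b, f, g}): φ is false.
For instance, at e:
  At e: [](s | r) requires s | r at every successor {a, b, e, f}.
    s | r fails at b, so [](s | r) is false at e.
Satisfying worlds: {b, g, h}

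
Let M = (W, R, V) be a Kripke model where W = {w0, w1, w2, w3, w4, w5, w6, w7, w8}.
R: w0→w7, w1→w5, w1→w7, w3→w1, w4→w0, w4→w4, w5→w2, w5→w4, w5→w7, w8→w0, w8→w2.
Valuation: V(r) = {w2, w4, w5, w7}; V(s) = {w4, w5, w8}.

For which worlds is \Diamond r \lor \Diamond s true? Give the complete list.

w0, w1, w4, w5, w8

Recall that \Diamond ψ holds at a world iff ψ holds at some accessible world.
Let φ = \Diamond r \lor \Diamond s. Evaluate φ at each world:
  w0 (successors {w7}): φ is true.
  w1 (successors {w5, w7}): φ is true.
  w2 (successors ∅): φ is false.
  w3 (successors {w1}): φ is false.
  w4 (successors {w0, w4}): φ is true.
  w5 (successors {w2, w4, w7}): φ is true.
  w6 (successors ∅): φ is false.
  w7 (successors ∅): φ is false.
  w8 (successors {w0, w2}): φ is true.
For instance, at w0:
  At w0: \Diamond r is true, \Diamond s is false, so \Diamond r \lor \Diamond s is true.
    At w0: \Diamond r requires r at some successor in {w7}.
      r holds at w7, so \Diamond r is true at w0.
    At w0: \Diamond s requires s at some successor in {w7}.
      At w7: s is false.
    So \Diamond s is false at w0.
Satisfying worlds: {w0, w1, w4, w5, w8}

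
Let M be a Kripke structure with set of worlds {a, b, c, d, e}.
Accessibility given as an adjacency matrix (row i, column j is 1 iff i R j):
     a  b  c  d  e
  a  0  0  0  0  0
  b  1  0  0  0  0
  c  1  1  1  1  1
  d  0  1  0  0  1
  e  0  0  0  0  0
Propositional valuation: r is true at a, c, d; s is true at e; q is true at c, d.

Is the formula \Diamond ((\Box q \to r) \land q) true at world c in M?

Yes

At c: \Diamond ((\Box q \to r) \land q) requires (\Box q \to r) \land q at some successor in {a, b, c, d, e}.
  (\Box q \to r) \land q holds at c, so \Diamond ((\Box q \to r) \land q) is true at c.
    At c: \Box q \to r is true, q is true, so (\Box q \to r) \land q is true.
      At c: \Box q is false, r is true, so \Box q \to r is true.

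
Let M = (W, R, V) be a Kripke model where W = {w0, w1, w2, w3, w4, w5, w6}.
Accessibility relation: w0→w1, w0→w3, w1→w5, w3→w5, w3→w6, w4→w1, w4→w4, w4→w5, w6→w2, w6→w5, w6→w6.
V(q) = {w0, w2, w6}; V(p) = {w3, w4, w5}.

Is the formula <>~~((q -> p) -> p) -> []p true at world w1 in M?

Yes

Recall that []ψ holds at a world iff ψ holds at every accessible world, and <>ψ holds iff ψ holds at some accessible world.
At w1: <>~~((q -> p) -> p) is true, []p is true, so <>~~((q -> p) -> p) -> []p is true.
  At w1: <>~~((q -> p) -> p) requires ~~((q -> p) -> p) at some successor in {w5}.
    ~~((q -> p) -> p) holds at w5, so <>~~((q -> p) -> p) is true at w1.
  At w1: []p requires p at every successor {w5}.
    At w5: p is true.
  So []p is true at w1.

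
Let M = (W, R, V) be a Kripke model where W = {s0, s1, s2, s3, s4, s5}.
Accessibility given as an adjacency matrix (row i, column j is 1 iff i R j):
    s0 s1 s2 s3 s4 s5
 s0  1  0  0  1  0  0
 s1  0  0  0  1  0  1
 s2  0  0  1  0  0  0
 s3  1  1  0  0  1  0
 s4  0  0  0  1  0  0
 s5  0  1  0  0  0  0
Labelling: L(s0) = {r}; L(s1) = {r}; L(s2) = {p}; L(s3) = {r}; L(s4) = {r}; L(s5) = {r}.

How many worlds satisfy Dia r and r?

5

Recall that Dia ψ holds at a world iff ψ holds at some accessible world.
Let φ = Dia r and r. Evaluate φ at each world:
  s0 (successors {s0, s3}): φ is true.
  s1 (successors {s3, s5}): φ is true.
  s2 (successors {s2}): φ is false.
  s3 (successors {s0, s1, s4}): φ is true.
  s4 (successors {s3}): φ is true.
  s5 (successors {s1}): φ is true.
For instance, at s3:
  At s3: Dia r is true, r is true, so Dia r and r is true.
    At s3: Dia r requires r at some successor in {s0, s1, s4}.
      r holds at s0, so Dia r is true at s3.
Satisfying worlds: {s0, s1, s3, s4, s5}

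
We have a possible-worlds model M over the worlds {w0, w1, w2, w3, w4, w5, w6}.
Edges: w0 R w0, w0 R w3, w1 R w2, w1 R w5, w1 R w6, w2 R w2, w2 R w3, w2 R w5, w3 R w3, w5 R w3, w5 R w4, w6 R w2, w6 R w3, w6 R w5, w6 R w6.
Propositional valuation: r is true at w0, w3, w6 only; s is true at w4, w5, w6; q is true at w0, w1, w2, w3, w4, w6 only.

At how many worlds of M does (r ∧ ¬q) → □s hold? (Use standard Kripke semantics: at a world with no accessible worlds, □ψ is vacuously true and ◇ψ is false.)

Let φ = (r ∧ ¬q) → □s. Evaluate φ at each world:
  w0 (successors {w0, w3}): φ is true.
  w1 (successors {w2, w5, w6}): φ is true.
  w2 (successors {w2, w3, w5}): φ is true.
  w3 (successors {w3}): φ is true.
  w4 (successors ∅): φ is true.
  w5 (successors {w3, w4}): φ is true.
  w6 (successors {w2, w3, w5, w6}): φ is true.
For instance, at w2:
  At w2: r ∧ ¬q is false, □s is false, so (r ∧ ¬q) → □s is true.
    At w2: □s requires s at every successor {w2, w3, w5}.
      s fails at w2, so □s is false at w2.
Satisfying worlds: {w0, w1, w2, w3, w4, w5, w6}

7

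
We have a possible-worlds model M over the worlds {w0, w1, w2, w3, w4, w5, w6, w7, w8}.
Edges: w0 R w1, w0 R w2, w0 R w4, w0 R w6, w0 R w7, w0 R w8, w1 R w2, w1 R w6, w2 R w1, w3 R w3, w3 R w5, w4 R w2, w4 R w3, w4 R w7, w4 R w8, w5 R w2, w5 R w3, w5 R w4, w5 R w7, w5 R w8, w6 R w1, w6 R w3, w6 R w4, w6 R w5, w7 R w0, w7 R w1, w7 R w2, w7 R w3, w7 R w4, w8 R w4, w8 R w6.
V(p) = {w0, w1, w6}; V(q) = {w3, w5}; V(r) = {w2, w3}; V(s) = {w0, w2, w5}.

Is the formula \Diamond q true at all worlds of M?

No

Recall that \Diamond ψ holds at a world iff ψ holds at some accessible world.
Let φ = \Diamond q. Evaluate φ at each world:
  w0 (successors {w1, w2, w4, w6, w7, w8}): φ is false.
  w1 (successors {w2, w6}): φ is false.
  w2 (successors {w1}): φ is false.
  w3 (successors {w3, w5}): φ is true.
  w4 (successors {w2, w3, w7, w8}): φ is true.
  w5 (successors {w2, w3, w4, w7, w8}): φ is true.
  w6 (successors {w1, w3, w4, w5}): φ is true.
  w7 (successors {w0, w1, w2, w3, w4}): φ is true.
  w8 (successors {w4, w6}): φ is false.
Detail at w0 (counterexample):
  At w0: \Diamond q requires q at some successor in {w1, w2, w4, w6, w7, w8}.
    At w1: q is false.
    At w2: q is false.
    At w4: q is false.
    At w6: q is false.
    At w7: q is false.
    At w8: q is false.
  So \Diamond q is false at w0.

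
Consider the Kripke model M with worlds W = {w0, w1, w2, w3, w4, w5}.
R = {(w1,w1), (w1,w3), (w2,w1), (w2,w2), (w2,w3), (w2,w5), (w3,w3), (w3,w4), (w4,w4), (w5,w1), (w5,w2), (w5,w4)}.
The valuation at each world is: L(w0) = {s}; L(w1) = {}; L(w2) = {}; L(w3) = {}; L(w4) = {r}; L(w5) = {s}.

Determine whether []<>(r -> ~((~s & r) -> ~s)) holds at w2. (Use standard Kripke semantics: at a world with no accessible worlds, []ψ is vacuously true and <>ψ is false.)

Yes

At w2: []<>(r -> ~((~s & r) -> ~s)) requires <>(r -> ~((~s & r) -> ~s)) at every successor {w1, w2, w3, w5}.
  At w1: <>(r -> ~((~s & r) -> ~s)) is true.
  At w2: <>(r -> ~((~s & r) -> ~s)) is true.
  At w3: <>(r -> ~((~s & r) -> ~s)) is true.
  At w5: <>(r -> ~((~s & r) -> ~s)) is true.
So []<>(r -> ~((~s & r) -> ~s)) is true at w2.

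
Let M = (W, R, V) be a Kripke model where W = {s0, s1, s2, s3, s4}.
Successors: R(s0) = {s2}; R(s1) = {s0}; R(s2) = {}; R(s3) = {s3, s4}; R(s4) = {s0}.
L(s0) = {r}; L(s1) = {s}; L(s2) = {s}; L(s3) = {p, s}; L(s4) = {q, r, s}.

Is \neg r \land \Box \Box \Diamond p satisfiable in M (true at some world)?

Let φ = \neg r \land \Box \Box \Diamond p. Evaluate φ at each world:
  s0 (successors {s2}): φ is false.
  s1 (successors {s0}): φ is false.
  s2 (successors ∅): φ is true.
  s3 (successors {s3, s4}): φ is false.
  s4 (successors {s0}): φ is false.
Detail at s2 (witness):
  At s2: \neg r is true, \Box \Box \Diamond p is true, so \neg r \land \Box \Box \Diamond p is true.
    At s2: no accessible worlds, so \Box \Box \Diamond p holds vacuously.

Yes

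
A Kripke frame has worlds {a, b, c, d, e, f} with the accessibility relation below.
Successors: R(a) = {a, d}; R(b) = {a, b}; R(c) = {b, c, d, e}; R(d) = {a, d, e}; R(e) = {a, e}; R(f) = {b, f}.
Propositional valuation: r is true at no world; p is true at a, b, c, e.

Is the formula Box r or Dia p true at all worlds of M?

Yes

Recall that Box ψ holds at a world iff ψ holds at every accessible world, and Dia ψ holds iff ψ holds at some accessible world.
Let φ = Box r or Dia p. Evaluate φ at each world:
  a (successors {a, d}): φ is true.
  b (successors {a, b}): φ is true.
  c (successors {b, c, d, e}): φ is true.
  d (successors {a, d, e}): φ is true.
  e (successors {a, e}): φ is true.
  f (successors {b, f}): φ is true.
For instance, at e:
  At e: Box r is false, Dia p is true, so Box r or Dia p is true.
    At e: Box r requires r at every successor {a, e}.
      r fails at a, so Box r is false at e.
    At e: Dia p requires p at some successor in {a, e}.
      p holds at a, so Dia p is true at e.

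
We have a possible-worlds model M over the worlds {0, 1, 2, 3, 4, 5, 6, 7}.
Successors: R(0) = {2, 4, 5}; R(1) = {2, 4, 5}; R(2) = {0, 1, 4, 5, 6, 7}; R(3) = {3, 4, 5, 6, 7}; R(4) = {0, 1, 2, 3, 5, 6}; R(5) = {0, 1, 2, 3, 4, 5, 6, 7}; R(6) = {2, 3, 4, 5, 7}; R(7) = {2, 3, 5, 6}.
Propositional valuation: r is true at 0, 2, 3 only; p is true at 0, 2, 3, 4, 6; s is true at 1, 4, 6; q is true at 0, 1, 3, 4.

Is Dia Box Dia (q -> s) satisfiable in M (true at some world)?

Let φ = Dia Box Dia (q -> s). Evaluate φ at each world:
  0 (successors {2, 4, 5}): φ is true.
  1 (successors {2, 4, 5}): φ is true.
  2 (successors {0, 1, 4, 5, 6, 7}): φ is true.
  3 (successors {3, 4, 5, 6, 7}): φ is true.
  4 (successors {0, 1, 2, 3, 5, 6}): φ is true.
  5 (successors {0, 1, 2, 3, 4, 5, 6, 7}): φ is true.
  6 (successors {2, 3, 4, 5, 7}): φ is true.
  7 (successors {2, 3, 5, 6}): φ is true.
Detail at 0 (witness):
  At 0: Dia Box Dia (q -> s) requires Box Dia (q -> s) at some successor in {2, 4, 5}.
    Box Dia (q -> s) holds at 2, so Dia Box Dia (q -> s) is true at 0.
      At 2: Box Dia (q -> s) requires Dia (q -> s) at every successor {0, 1, 4, 5, 6, 7}.
        At 0: Dia (q -> s) is true.
        At 1: Dia (q -> s) is true.
        At 4: Dia (q -> s) is true.
        At 5: Dia (q -> s) is true.
        At 6: Dia (q -> s) is true.
        At 7: Dia (q -> s) is true.
      So Box Dia (q -> s) is true at 2.

Yes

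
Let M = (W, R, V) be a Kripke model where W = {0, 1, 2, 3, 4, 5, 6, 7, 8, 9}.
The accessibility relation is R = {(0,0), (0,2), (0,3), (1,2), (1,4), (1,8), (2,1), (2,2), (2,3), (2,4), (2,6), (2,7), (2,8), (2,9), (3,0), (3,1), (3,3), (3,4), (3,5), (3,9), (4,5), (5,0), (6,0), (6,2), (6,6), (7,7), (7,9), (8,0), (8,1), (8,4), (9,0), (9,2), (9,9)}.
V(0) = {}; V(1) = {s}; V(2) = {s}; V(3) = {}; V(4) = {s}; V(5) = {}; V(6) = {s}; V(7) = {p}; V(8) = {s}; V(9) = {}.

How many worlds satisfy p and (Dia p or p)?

Let φ = p and (Dia p or p). Evaluate φ at each world:
  0 (successors {0, 2, 3}): φ is false.
  1 (successors {2, 4, 8}): φ is false.
  2 (successors {1, 2, 3, 4, 6, 7, 8, 9}): φ is false.
  3 (successors {0, 1, 3, 4, 5, 9}): φ is false.
  4 (successors {5}): φ is false.
  5 (successors {0}): φ is false.
  6 (successors {0, 2, 6}): φ is false.
  7 (successors {7, 9}): φ is true.
  8 (successors {0, 1, 4}): φ is false.
  9 (successors {0, 2, 9}): φ is false.
For instance, at 2:
  At 2: p is false, Dia p or p is true, so p and (Dia p or p) is false.
    At 2: Dia p is true, p is false, so Dia p or p is true.
      At 2: Dia p requires p at some successor in {1, 2, 3, 4, 6, 7, 8, 9}.
        p holds at 7, so Dia p is true at 2.
Satisfying worlds: {7}

1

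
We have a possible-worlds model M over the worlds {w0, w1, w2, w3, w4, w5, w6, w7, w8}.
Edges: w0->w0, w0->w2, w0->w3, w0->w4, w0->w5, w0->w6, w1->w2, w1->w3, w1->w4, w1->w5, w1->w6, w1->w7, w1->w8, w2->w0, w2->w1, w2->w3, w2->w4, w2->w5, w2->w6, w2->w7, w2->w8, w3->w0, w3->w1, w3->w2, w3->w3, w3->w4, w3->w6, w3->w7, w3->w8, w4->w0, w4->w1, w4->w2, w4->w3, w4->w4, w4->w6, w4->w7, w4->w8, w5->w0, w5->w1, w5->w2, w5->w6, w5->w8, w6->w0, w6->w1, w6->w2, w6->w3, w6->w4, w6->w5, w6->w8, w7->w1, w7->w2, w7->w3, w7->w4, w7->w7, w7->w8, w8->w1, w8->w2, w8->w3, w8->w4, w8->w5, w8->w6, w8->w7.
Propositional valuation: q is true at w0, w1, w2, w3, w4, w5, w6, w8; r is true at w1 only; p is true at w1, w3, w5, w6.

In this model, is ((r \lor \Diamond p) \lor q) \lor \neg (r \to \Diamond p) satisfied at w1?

Yes

Recall that \Diamond ψ holds at a world iff ψ holds at some accessible world.
At w1: (r \lor \Diamond p) \lor q is true, \neg (r \to \Diamond p) is false, so ((r \lor \Diamond p) \lor q) \lor \neg (r \to \Diamond p) is true.
  At w1: r \lor \Diamond p is true, q is true, so (r \lor \Diamond p) \lor q is true.
    At w1: r is true, \Diamond p is true, so r \lor \Diamond p is true.
      At w1: \Diamond p requires p at some successor in {w2, w3, w4, w5, w6, w7, w8}.
        p holds at w3, so \Diamond p is true at w1.
  At w1: r \to \Diamond p is true, so \neg (r \to \Diamond p) is false.
    At w1: r is true, \Diamond p is true, so r \to \Diamond p is true.
      At w1: \Diamond p requires p at some successor in {w2, w3, w4, w5, w6, w7, w8}.
        p holds at w3, so \Diamond p is true at w1.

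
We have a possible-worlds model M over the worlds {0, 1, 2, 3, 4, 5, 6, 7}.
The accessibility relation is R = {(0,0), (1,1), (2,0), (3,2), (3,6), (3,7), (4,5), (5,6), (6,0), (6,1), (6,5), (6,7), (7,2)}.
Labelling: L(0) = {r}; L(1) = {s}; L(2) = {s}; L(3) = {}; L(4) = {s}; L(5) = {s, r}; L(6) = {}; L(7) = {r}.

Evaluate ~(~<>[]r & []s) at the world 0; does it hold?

Recall that []ψ holds at a world iff ψ holds at every accessible world, and <>ψ holds iff ψ holds at some accessible world.
At 0: ~<>[]r & []s is false, so ~(~<>[]r & []s) is true.
  At 0: ~<>[]r is false, []s is false, so ~<>[]r & []s is false.
    At 0: <>[]r is true, so ~<>[]r is false.
      At 0: <>[]r requires []r at some successor in {0}.
        []r holds at 0, so <>[]r is true at 0.
    At 0: []s requires s at every successor {0}.
      s fails at 0, so []s is false at 0.

Yes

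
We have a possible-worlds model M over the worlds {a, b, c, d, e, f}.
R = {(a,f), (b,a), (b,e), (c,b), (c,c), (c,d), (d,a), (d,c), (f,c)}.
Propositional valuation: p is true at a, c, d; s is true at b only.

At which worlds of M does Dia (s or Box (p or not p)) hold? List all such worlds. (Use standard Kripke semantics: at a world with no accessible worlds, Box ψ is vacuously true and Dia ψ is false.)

a, b, c, d, f

Let φ = Dia (s or Box (p or not p)). Evaluate φ at each world:
  a (successors {f}): φ is true.
  b (successors {a, e}): φ is true.
  c (successors {b, c, d}): φ is true.
  d (successors {a, c}): φ is true.
  e (successors ∅): φ is false.
  f (successors {c}): φ is true.
For instance, at b:
  At b: Dia (s or Box (p or not p)) requires s or Box (p or not p) at some successor in {a, e}.
    s or Box (p or not p) holds at a, so Dia (s or Box (p or not p)) is true at b.
      At a: s is false, Box (p or not p) is true, so s or Box (p or not p) is true.
Satisfying worlds: {a, b, c, d, f}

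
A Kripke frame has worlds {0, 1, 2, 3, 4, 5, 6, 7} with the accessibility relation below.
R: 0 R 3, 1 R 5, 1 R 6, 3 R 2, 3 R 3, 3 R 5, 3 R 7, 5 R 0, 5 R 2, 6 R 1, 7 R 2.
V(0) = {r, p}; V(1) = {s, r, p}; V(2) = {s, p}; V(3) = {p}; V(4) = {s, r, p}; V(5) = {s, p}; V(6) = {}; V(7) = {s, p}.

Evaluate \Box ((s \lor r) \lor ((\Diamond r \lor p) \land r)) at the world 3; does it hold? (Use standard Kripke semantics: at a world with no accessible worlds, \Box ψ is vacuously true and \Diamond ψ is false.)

At 3: \Box ((s \lor r) \lor ((\Diamond r \lor p) \land r)) requires (s \lor r) \lor ((\Diamond r \lor p) \land r) at every successor {2, 3, 5, 7}.
  (s \lor r) \lor ((\Diamond r \lor p) \land r) fails at 3, so \Box ((s \lor r) \lor ((\Diamond r \lor p) \land r)) is false at 3.
    At 3: s \lor r is false, (\Diamond r \lor p) \land r is false, so (s \lor r) \lor ((\Diamond r \lor p) \land r) is false.
      At 3: \Diamond r \lor p is true, r is false, so (\Diamond r \lor p) \land r is false.

No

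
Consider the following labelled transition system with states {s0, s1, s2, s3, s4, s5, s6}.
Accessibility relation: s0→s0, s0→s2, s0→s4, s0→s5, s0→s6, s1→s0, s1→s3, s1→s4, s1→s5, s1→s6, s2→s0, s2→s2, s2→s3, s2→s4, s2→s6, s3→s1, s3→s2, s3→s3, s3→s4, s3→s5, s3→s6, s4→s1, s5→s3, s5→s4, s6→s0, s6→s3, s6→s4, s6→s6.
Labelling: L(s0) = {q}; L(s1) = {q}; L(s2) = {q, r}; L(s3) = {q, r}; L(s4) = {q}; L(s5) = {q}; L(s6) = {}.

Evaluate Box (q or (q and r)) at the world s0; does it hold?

At s0: Box (q or (q and r)) requires q or (q and r) at every successor {s0, s2, s4, s5, s6}.
  q or (q and r) fails at s6, so Box (q or (q and r)) is false at s0.

No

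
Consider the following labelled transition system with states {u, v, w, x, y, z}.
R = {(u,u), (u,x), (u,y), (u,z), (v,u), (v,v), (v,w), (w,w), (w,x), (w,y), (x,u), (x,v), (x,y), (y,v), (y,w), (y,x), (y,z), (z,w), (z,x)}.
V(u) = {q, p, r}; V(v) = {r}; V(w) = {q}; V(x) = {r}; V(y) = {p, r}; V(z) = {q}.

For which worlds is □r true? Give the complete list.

Let φ = □r. Evaluate φ at each world:
  u (successors {u, x, y, z}): φ is false.
  v (successors {u, v, w}): φ is false.
  w (successors {w, x, y}): φ is false.
  x (successors {u, v, y}): φ is true.
  y (successors {v, w, x, z}): φ is false.
  z (successors {w, x}): φ is false.
For instance, at y:
  At y: □r requires r at every successor {v, w, x, z}.
    r fails at w, so □r is false at y.
Satisfying worlds: {x}

x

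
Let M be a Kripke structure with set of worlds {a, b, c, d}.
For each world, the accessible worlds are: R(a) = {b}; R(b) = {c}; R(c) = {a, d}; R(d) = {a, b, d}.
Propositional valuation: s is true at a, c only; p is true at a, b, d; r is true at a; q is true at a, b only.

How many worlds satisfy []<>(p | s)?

4

Let φ = []<>(p | s). Evaluate φ at each world:
  a (successors {b}): φ is true.
  b (successors {c}): φ is true.
  c (successors {a, d}): φ is true.
  d (successors {a, b, d}): φ is true.
For instance, at b:
  At b: []<>(p | s) requires <>(p | s) at every successor {c}.
      At c: <>(p | s) requires p | s at some successor in {a, d}.
        p | s holds at a, so <>(p | s) is true at c.
  So []<>(p | s) is true at b.
Satisfying worlds: {a, b, c, d}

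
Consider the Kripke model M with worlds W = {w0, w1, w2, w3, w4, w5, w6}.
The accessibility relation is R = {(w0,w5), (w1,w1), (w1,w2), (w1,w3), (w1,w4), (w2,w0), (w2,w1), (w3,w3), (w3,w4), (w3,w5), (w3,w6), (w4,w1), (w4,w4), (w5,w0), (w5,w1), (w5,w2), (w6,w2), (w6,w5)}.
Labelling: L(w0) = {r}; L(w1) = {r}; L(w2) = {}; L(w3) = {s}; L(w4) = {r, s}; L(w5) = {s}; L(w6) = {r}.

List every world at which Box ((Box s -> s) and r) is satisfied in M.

Let φ = Box ((Box s -> s) and r). Evaluate φ at each world:
  w0 (successors {w5}): φ is false.
  w1 (successors {w1, w2, w3, w4}): φ is false.
  w2 (successors {w0, w1}): φ is false.
  w3 (successors {w3, w4, w5, w6}): φ is false.
  w4 (successors {w1, w4}): φ is true.
  w5 (successors {w0, w1, w2}): φ is false.
  w6 (successors {w2, w5}): φ is false.
For instance, at w4:
  At w4: Box ((Box s -> s) and r) requires (Box s -> s) and r at every successor {w1, w4}.
      At w1: Box s -> s is true, r is true, so (Box s -> s) and r is true.
      At w4: Box s -> s is true, r is true, so (Box s -> s) and r is true.
  So Box ((Box s -> s) and r) is true at w4.
Satisfying worlds: {w4}

w4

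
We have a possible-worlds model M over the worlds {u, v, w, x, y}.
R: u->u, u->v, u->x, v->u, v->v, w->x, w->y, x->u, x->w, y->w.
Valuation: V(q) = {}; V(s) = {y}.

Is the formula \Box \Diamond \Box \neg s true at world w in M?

No

At w: \Box \Diamond \Box \neg s requires \Diamond \Box \neg s at every successor {x, y}.
  \Diamond \Box \neg s fails at y, so \Box \Diamond \Box \neg s is false at w.
    At y: \Diamond \Box \neg s requires \Box \neg s at some successor in {w}.
      At w: \Box \neg s is false.
    So \Diamond \Box \neg s is false at y.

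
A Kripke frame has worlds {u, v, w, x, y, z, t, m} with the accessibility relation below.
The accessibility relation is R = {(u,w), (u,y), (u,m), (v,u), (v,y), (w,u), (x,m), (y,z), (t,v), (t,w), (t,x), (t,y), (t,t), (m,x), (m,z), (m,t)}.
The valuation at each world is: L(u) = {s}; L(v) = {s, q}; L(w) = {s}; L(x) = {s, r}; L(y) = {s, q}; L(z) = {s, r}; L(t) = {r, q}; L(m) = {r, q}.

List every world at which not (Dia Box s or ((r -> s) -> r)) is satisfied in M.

Recall that Box ψ holds at a world iff ψ holds at every accessible world, and Dia ψ holds iff ψ holds at some accessible world.
Let φ = not (Dia Box s or ((r -> s) -> r)). Evaluate φ at each world:
  u (successors {w, y, m}): φ is false.
  v (successors {u, y}): φ is false.
  w (successors {u}): φ is true.
  x (successors {m}): φ is false.
  y (successors {z}): φ is false.
  z (successors ∅): φ is false.
  t (successors {v, w, x, y, t}): φ is false.
  m (successors {x, z, t}): φ is false.
For instance, at t:
  At t: Dia Box s or ((r -> s) -> r) is true, so not (Dia Box s or ((r -> s) -> r)) is false.
    At t: Dia Box s is true, (r -> s) -> r is true, so Dia Box s or ((r -> s) -> r) is true.
      At t: Dia Box s requires Box s at some successor in {v, w, x, y, t}.
        Box s holds at v, so Dia Box s is true at t.
Satisfying worlds: {w}

w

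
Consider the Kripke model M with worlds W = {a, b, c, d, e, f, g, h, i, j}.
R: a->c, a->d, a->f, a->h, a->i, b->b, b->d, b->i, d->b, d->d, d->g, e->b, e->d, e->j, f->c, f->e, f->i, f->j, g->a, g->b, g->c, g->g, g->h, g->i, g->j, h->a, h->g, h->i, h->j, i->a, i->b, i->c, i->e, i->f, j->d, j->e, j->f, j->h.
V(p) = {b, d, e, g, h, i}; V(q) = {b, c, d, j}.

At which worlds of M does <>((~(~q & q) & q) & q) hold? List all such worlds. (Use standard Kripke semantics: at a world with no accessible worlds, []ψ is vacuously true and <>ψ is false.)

a, b, d, e, f, g, h, i, j

Let φ = <>((~(~q & q) & q) & q). Evaluate φ at each world:
  a (successors {c, d, f, h, i}): φ is true.
  b (successors {b, d, i}): φ is true.
  c (successors ∅): φ is false.
  d (successors {b, d, g}): φ is true.
  e (successors {b, d, j}): φ is true.
  f (successors {c, e, i, j}): φ is true.
  g (successors {a, b, c, g, h, i, j}): φ is true.
  h (successors {a, g, i, j}): φ is true.
  i (successors {a, b, c, e, f}): φ is true.
  j (successors {d, e, f, h}): φ is true.
For instance, at g:
  At g: <>((~(~q & q) & q) & q) requires (~(~q & q) & q) & q at some successor in {a, b, c, g, h, i, j}.
    (~(~q & q) & q) & q holds at b, so <>((~(~q & q) & q) & q) is true at g.
Satisfying worlds: {a, b, d, e, f, g, h, i, j}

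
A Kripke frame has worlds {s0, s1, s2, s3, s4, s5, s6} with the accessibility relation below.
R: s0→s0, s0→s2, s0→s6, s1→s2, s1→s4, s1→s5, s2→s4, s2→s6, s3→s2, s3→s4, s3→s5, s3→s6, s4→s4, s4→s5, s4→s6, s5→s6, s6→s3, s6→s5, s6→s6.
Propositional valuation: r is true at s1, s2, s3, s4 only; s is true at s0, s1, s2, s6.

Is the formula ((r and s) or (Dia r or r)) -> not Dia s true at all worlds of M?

No

Let φ = ((r and s) or (Dia r or r)) -> not Dia s. Evaluate φ at each world:
  s0 (successors {s0, s2, s6}): φ is false.
  s1 (successors {s2, s4, s5}): φ is false.
  s2 (successors {s4, s6}): φ is false.
  s3 (successors {s2, s4, s5, s6}): φ is false.
  s4 (successors {s4, s5, s6}): φ is false.
  s5 (successors {s6}): φ is true.
  s6 (successors {s3, s5, s6}): φ is false.
Detail at s0 (counterexample):
  At s0: (r and s) or (Dia r or r) is true, not Dia s is false, so ((r and s) or (Dia r or r)) -> not Dia s is false.
    At s0: r and s is false, Dia r or r is true, so (r and s) or (Dia r or r) is true.
      At s0: Dia r is true, r is false, so Dia r or r is true.
    At s0: Dia s is true, so not Dia s is false.
      At s0: Dia s requires s at some successor in {s0, s2, s6}.
        s holds at s0, so Dia s is true at s0.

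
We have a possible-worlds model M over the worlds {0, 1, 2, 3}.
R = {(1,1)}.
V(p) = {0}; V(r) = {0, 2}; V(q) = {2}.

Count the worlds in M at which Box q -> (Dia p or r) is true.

Recall that Box ψ holds at a world iff ψ holds at every accessible world, and Dia ψ holds iff ψ holds at some accessible world.
Let φ = Box q -> (Dia p or r). Evaluate φ at each world:
  0 (successors ∅): φ is true.
  1 (successors {1}): φ is true.
  2 (successors ∅): φ is true.
  3 (successors ∅): φ is false.
For instance, at 1:
  At 1: Box q is false, Dia p or r is false, so Box q -> (Dia p or r) is true.
    At 1: Box q requires q at every successor {1}.
      q fails at 1, so Box q is false at 1.
    At 1: Dia p is false, r is false, so Dia p or r is false.
      At 1: Dia p requires p at some successor in {1}.
        At 1: p is false.
      So Dia p is false at 1.
Satisfying worlds: {0, 1, 2}

3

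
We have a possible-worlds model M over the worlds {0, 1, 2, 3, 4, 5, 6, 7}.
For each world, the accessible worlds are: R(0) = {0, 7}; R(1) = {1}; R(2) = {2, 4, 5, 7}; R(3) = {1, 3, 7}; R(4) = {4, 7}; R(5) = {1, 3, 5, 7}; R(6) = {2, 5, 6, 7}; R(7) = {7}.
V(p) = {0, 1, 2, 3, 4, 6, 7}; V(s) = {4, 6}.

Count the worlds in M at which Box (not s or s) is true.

8

Let φ = Box (not s or s). Evaluate φ at each world:
  0 (successors {0, 7}): φ is true.
  1 (successors {1}): φ is true.
  2 (successors {2, 4, 5, 7}): φ is true.
  3 (successors {1, 3, 7}): φ is true.
  4 (successors {4, 7}): φ is true.
  5 (successors {1, 3, 5, 7}): φ is true.
  6 (successors {2, 5, 6, 7}): φ is true.
  7 (successors {7}): φ is true.
For instance, at 6:
  At 6: Box (not s or s) requires not s or s at every successor {2, 5, 6, 7}.
    At 2: not s or s is true.
    At 5: not s or s is true.
    At 6: not s or s is true.
    At 7: not s or s is true.
  So Box (not s or s) is true at 6.
Satisfying worlds: {0, 1, 2, 3, 4, 5, 6, 7}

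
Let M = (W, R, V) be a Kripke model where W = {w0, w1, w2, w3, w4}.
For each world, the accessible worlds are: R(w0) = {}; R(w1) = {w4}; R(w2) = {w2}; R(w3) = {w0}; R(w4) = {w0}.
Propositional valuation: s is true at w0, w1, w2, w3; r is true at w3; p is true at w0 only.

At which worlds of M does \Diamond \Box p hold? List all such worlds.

w1, w3, w4

Let φ = \Diamond \Box p. Evaluate φ at each world:
  w0 (successors ∅): φ is false.
  w1 (successors {w4}): φ is true.
  w2 (successors {w2}): φ is false.
  w3 (successors {w0}): φ is true.
  w4 (successors {w0}): φ is true.
For instance, at w1:
  At w1: \Diamond \Box p requires \Box p at some successor in {w4}.
    \Box p holds at w4, so \Diamond \Box p is true at w1.
      At w4: \Box p requires p at every successor {w0}.
        At w0: p is true.
      So \Box p is true at w4.
Satisfying worlds: {w1, w3, w4}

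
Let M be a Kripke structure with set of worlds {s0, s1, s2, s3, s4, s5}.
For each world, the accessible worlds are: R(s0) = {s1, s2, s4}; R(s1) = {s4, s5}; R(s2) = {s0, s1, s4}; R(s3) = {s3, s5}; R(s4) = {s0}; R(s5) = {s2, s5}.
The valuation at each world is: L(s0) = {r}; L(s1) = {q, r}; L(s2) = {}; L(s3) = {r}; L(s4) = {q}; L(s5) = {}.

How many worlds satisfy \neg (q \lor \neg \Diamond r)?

3

Recall that \Diamond ψ holds at a world iff ψ holds at some accessible world.
Let φ = \neg (q \lor \neg \Diamond r). Evaluate φ at each world:
  s0 (successors {s1, s2, s4}): φ is true.
  s1 (successors {s4, s5}): φ is false.
  s2 (successors {s0, s1, s4}): φ is true.
  s3 (successors {s3, s5}): φ is true.
  s4 (successors {s0}): φ is false.
  s5 (successors {s2, s5}): φ is false.
For instance, at s1:
  At s1: q \lor \neg \Diamond r is true, so \neg (q \lor \neg \Diamond r) is false.
    At s1: q is true, \neg \Diamond r is true, so q \lor \neg \Diamond r is true.
      At s1: \Diamond r is false, so \neg \Diamond r is true.
Satisfying worlds: {s0, s2, s3}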